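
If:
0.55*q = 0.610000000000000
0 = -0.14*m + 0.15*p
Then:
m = 1.07142857142857*p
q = 1.11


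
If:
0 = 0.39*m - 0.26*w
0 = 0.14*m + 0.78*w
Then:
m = 0.00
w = 0.00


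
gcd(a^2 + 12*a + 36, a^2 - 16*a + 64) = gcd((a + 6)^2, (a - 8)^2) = 1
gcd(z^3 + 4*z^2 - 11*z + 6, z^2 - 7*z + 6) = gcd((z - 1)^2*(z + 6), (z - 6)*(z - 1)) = z - 1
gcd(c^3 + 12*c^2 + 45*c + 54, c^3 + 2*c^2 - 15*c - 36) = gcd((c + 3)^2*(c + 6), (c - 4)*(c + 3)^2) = c^2 + 6*c + 9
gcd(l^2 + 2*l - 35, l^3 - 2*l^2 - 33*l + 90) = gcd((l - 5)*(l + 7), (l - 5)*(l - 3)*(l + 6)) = l - 5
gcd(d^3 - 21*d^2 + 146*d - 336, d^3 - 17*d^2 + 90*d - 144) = d^2 - 14*d + 48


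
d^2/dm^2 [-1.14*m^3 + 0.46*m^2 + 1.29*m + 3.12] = 0.92 - 6.84*m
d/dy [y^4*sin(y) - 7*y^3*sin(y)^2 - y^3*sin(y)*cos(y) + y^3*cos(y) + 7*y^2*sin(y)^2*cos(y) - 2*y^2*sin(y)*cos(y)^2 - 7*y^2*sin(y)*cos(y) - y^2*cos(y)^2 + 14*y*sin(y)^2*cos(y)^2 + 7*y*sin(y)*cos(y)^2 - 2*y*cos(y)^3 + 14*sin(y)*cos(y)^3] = y^4*cos(y) + 3*y^3*sin(y) - 7*y^3*sin(2*y) - y^3*cos(2*y) - 7*y^2*sin(y)/4 - y^2*sin(2*y)/2 + 21*y^2*sin(3*y)/4 + 5*y^2*cos(y)/2 + 7*y^2*cos(2*y)/2 - 3*y^2*cos(3*y)/2 - 21*y^2/2 + y*sin(y)/2 - 7*y*sin(2*y) + y*sin(3*y)/2 + 7*y*sin(4*y) + 21*y*cos(y)/4 - y*cos(2*y) + 7*y*cos(3*y)/4 - y + 21*(1 - cos(2*y))^2/2 + 7*sin(y)/4 + 7*sin(3*y)/4 - 3*cos(y)/2 + 28*cos(2*y) - cos(3*y)/2 - 14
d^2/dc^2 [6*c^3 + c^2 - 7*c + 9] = 36*c + 2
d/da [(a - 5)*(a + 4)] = 2*a - 1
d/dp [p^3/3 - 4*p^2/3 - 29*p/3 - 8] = p^2 - 8*p/3 - 29/3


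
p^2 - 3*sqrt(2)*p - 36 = (p - 6*sqrt(2))*(p + 3*sqrt(2))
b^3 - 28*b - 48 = (b - 6)*(b + 2)*(b + 4)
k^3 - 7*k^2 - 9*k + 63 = (k - 7)*(k - 3)*(k + 3)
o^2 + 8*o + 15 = (o + 3)*(o + 5)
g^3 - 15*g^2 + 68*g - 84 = (g - 7)*(g - 6)*(g - 2)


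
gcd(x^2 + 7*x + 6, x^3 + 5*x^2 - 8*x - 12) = x^2 + 7*x + 6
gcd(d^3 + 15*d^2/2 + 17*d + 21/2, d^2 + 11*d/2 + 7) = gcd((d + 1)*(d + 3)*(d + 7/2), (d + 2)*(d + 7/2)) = d + 7/2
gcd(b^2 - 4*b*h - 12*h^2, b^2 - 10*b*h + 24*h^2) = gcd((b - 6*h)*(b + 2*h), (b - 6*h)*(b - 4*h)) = b - 6*h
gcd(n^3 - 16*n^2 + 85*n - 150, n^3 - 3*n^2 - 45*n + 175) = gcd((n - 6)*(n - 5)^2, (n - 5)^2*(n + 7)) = n^2 - 10*n + 25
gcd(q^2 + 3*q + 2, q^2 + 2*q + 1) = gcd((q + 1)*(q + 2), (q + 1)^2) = q + 1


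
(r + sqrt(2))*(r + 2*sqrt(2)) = r^2 + 3*sqrt(2)*r + 4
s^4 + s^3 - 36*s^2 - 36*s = s*(s - 6)*(s + 1)*(s + 6)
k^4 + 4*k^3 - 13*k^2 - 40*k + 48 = (k - 3)*(k - 1)*(k + 4)^2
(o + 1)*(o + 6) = o^2 + 7*o + 6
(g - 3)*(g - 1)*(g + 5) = g^3 + g^2 - 17*g + 15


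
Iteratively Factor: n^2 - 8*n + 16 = (n - 4)*(n - 4)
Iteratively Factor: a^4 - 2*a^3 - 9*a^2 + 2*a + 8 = (a + 1)*(a^3 - 3*a^2 - 6*a + 8) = (a - 1)*(a + 1)*(a^2 - 2*a - 8) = (a - 4)*(a - 1)*(a + 1)*(a + 2)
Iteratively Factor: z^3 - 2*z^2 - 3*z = (z + 1)*(z^2 - 3*z) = (z - 3)*(z + 1)*(z)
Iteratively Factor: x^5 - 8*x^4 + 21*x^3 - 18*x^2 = (x)*(x^4 - 8*x^3 + 21*x^2 - 18*x) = x*(x - 2)*(x^3 - 6*x^2 + 9*x) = x*(x - 3)*(x - 2)*(x^2 - 3*x) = x^2*(x - 3)*(x - 2)*(x - 3)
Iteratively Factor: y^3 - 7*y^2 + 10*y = (y)*(y^2 - 7*y + 10) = y*(y - 2)*(y - 5)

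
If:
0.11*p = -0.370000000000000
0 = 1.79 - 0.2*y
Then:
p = -3.36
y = 8.95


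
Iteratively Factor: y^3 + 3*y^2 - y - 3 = (y + 1)*(y^2 + 2*y - 3) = (y - 1)*(y + 1)*(y + 3)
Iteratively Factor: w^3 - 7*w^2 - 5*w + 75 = (w - 5)*(w^2 - 2*w - 15) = (w - 5)*(w + 3)*(w - 5)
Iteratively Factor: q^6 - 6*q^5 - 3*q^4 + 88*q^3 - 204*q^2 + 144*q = (q)*(q^5 - 6*q^4 - 3*q^3 + 88*q^2 - 204*q + 144) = q*(q - 2)*(q^4 - 4*q^3 - 11*q^2 + 66*q - 72) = q*(q - 3)*(q - 2)*(q^3 - q^2 - 14*q + 24) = q*(q - 3)*(q - 2)*(q + 4)*(q^2 - 5*q + 6) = q*(q - 3)^2*(q - 2)*(q + 4)*(q - 2)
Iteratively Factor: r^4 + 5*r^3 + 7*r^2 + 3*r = (r)*(r^3 + 5*r^2 + 7*r + 3) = r*(r + 1)*(r^2 + 4*r + 3) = r*(r + 1)^2*(r + 3)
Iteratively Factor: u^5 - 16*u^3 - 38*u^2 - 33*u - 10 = (u + 1)*(u^4 - u^3 - 15*u^2 - 23*u - 10) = (u + 1)^2*(u^3 - 2*u^2 - 13*u - 10) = (u + 1)^2*(u + 2)*(u^2 - 4*u - 5) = (u + 1)^3*(u + 2)*(u - 5)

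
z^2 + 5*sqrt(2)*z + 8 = (z + sqrt(2))*(z + 4*sqrt(2))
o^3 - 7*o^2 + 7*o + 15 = (o - 5)*(o - 3)*(o + 1)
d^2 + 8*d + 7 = (d + 1)*(d + 7)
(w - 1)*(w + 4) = w^2 + 3*w - 4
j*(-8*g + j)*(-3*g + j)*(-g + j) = -24*g^3*j + 35*g^2*j^2 - 12*g*j^3 + j^4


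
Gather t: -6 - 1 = -7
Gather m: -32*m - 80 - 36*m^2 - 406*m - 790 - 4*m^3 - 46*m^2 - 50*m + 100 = -4*m^3 - 82*m^2 - 488*m - 770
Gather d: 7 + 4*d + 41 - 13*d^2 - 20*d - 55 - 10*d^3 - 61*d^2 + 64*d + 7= -10*d^3 - 74*d^2 + 48*d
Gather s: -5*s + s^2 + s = s^2 - 4*s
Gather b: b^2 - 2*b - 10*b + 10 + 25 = b^2 - 12*b + 35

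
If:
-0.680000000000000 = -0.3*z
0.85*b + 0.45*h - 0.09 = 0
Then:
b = 0.105882352941176 - 0.529411764705882*h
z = 2.27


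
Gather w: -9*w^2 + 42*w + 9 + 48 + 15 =-9*w^2 + 42*w + 72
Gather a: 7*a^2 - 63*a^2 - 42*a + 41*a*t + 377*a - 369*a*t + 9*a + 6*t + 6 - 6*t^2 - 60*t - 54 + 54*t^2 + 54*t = -56*a^2 + a*(344 - 328*t) + 48*t^2 - 48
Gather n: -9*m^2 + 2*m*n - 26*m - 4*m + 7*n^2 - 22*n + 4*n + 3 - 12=-9*m^2 - 30*m + 7*n^2 + n*(2*m - 18) - 9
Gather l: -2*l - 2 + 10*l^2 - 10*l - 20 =10*l^2 - 12*l - 22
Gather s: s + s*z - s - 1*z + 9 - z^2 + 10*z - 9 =s*z - z^2 + 9*z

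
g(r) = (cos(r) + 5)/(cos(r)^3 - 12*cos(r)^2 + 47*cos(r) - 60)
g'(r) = (cos(r) + 5)*(3*sin(r)*cos(r)^2 - 24*sin(r)*cos(r) + 47*sin(r))/(cos(r)^3 - 12*cos(r)^2 + 47*cos(r) - 60)^2 - sin(r)/(cos(r)^3 - 12*cos(r)^2 + 47*cos(r) - 60) = (-237*cos(r) + 3*cos(2*r) + cos(3*r) + 593)*sin(r)/(2*(cos(r)^3 - 12*cos(r)^2 + 47*cos(r) - 60)^2)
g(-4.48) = -0.07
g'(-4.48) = 0.06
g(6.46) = -0.25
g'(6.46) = 0.05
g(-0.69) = -0.19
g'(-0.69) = -0.14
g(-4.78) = -0.09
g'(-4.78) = 0.09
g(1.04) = -0.14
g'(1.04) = 0.13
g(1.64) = -0.08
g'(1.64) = 0.08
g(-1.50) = -0.09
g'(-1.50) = -0.09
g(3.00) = -0.03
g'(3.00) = 0.00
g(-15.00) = -0.04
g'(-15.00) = -0.02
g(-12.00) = -0.21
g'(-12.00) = 0.13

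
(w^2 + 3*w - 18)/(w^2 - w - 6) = (w + 6)/(w + 2)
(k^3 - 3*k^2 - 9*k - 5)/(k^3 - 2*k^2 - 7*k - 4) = (k - 5)/(k - 4)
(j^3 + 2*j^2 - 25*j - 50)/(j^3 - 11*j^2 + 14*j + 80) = (j + 5)/(j - 8)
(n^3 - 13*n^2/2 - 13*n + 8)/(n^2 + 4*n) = (n^3 - 13*n^2/2 - 13*n + 8)/(n*(n + 4))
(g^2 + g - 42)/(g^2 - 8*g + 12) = (g + 7)/(g - 2)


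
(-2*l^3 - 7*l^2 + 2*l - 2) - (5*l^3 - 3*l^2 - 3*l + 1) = -7*l^3 - 4*l^2 + 5*l - 3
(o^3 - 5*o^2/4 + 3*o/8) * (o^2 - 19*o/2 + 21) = o^5 - 43*o^4/4 + 133*o^3/4 - 477*o^2/16 + 63*o/8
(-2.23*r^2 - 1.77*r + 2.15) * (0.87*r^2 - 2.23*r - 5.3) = -1.9401*r^4 + 3.433*r^3 + 17.6366*r^2 + 4.5865*r - 11.395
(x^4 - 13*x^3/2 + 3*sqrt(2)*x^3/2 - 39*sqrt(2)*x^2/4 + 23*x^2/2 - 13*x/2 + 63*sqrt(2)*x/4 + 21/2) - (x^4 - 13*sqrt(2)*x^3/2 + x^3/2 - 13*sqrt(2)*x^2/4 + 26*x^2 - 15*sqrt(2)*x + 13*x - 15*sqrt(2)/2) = -7*x^3 + 8*sqrt(2)*x^3 - 29*x^2/2 - 13*sqrt(2)*x^2/2 - 39*x/2 + 123*sqrt(2)*x/4 + 21/2 + 15*sqrt(2)/2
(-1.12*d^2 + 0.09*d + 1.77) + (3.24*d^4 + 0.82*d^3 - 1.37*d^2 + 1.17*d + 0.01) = 3.24*d^4 + 0.82*d^3 - 2.49*d^2 + 1.26*d + 1.78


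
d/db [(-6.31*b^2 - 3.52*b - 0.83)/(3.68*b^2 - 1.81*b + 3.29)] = (24.3747*b^2 - 35.411*b - 13.0831)/(13.5424*b^4 - 13.3216*b^3 + 27.4905*b^2 - 11.9098*b + 10.8241)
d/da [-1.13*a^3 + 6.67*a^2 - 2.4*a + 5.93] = -3.39*a^2 + 13.34*a - 2.4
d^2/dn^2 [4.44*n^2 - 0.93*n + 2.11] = 8.88000000000000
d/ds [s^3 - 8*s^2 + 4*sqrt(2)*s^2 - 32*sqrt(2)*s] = 3*s^2 - 16*s + 8*sqrt(2)*s - 32*sqrt(2)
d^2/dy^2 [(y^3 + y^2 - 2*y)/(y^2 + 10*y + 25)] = 18*(7*y + 5)/(y^4 + 20*y^3 + 150*y^2 + 500*y + 625)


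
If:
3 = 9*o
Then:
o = 1/3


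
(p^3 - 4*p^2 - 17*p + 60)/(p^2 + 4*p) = p - 8 + 15/p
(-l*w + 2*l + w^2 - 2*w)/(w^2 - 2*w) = (-l + w)/w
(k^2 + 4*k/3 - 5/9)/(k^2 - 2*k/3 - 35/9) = (3*k - 1)/(3*k - 7)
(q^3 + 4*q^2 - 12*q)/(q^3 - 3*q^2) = (q^2 + 4*q - 12)/(q*(q - 3))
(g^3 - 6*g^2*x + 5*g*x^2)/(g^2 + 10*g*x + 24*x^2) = g*(g^2 - 6*g*x + 5*x^2)/(g^2 + 10*g*x + 24*x^2)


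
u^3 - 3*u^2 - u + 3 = (u - 3)*(u - 1)*(u + 1)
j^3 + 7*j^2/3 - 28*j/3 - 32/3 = (j - 8/3)*(j + 1)*(j + 4)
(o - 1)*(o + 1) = o^2 - 1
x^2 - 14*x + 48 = (x - 8)*(x - 6)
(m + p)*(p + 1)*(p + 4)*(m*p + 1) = m^2*p^3 + 5*m^2*p^2 + 4*m^2*p + m*p^4 + 5*m*p^3 + 5*m*p^2 + 5*m*p + 4*m + p^3 + 5*p^2 + 4*p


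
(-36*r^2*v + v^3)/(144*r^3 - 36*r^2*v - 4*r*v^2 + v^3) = -v/(4*r - v)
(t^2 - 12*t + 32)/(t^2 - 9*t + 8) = (t - 4)/(t - 1)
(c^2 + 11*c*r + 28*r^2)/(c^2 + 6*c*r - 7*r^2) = (-c - 4*r)/(-c + r)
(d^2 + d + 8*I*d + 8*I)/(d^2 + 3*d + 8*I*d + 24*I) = (d + 1)/(d + 3)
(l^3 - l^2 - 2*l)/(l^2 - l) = (l^2 - l - 2)/(l - 1)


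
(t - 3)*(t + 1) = t^2 - 2*t - 3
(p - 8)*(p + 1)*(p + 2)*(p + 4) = p^4 - p^3 - 42*p^2 - 104*p - 64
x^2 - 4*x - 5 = (x - 5)*(x + 1)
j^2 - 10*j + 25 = (j - 5)^2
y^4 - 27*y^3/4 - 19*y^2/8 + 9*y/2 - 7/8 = (y - 7)*(y - 1/2)*(y - 1/4)*(y + 1)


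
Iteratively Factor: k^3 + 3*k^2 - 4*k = (k)*(k^2 + 3*k - 4) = k*(k + 4)*(k - 1)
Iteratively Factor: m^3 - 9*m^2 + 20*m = (m - 5)*(m^2 - 4*m) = m*(m - 5)*(m - 4)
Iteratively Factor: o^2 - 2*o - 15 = (o - 5)*(o + 3)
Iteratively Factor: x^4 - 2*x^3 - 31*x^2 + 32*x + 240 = (x + 4)*(x^3 - 6*x^2 - 7*x + 60) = (x - 5)*(x + 4)*(x^2 - x - 12) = (x - 5)*(x - 4)*(x + 4)*(x + 3)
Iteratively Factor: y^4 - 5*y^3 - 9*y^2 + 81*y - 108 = (y - 3)*(y^3 - 2*y^2 - 15*y + 36) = (y - 3)^2*(y^2 + y - 12) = (y - 3)^2*(y + 4)*(y - 3)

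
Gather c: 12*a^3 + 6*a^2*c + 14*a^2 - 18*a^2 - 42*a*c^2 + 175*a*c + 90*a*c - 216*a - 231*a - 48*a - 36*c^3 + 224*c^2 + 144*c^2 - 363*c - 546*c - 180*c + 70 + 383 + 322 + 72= 12*a^3 - 4*a^2 - 495*a - 36*c^3 + c^2*(368 - 42*a) + c*(6*a^2 + 265*a - 1089) + 847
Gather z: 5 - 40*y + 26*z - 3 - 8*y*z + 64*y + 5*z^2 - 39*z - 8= 24*y + 5*z^2 + z*(-8*y - 13) - 6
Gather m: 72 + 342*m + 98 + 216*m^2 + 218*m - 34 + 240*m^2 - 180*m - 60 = 456*m^2 + 380*m + 76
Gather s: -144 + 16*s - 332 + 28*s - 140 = 44*s - 616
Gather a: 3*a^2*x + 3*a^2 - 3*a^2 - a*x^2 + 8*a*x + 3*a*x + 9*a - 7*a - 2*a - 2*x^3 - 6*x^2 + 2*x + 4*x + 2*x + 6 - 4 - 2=3*a^2*x + a*(-x^2 + 11*x) - 2*x^3 - 6*x^2 + 8*x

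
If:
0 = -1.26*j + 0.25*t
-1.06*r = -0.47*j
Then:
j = 0.198412698412698*t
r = 0.0879754417490267*t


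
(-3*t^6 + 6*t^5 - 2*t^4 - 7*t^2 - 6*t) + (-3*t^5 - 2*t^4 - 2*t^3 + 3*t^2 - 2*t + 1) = -3*t^6 + 3*t^5 - 4*t^4 - 2*t^3 - 4*t^2 - 8*t + 1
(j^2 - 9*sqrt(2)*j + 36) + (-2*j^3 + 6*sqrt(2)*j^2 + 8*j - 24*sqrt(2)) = -2*j^3 + j^2 + 6*sqrt(2)*j^2 - 9*sqrt(2)*j + 8*j - 24*sqrt(2) + 36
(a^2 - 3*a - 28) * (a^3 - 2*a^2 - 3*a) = a^5 - 5*a^4 - 25*a^3 + 65*a^2 + 84*a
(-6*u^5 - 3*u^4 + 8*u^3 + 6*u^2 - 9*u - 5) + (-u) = -6*u^5 - 3*u^4 + 8*u^3 + 6*u^2 - 10*u - 5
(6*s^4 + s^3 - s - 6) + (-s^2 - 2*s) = 6*s^4 + s^3 - s^2 - 3*s - 6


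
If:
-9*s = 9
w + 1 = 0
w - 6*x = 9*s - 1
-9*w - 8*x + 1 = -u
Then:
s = -1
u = 2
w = -1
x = 3/2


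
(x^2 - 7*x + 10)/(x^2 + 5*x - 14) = (x - 5)/(x + 7)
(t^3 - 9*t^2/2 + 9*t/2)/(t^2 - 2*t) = (2*t^2 - 9*t + 9)/(2*(t - 2))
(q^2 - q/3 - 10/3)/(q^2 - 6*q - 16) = (-3*q^2 + q + 10)/(3*(-q^2 + 6*q + 16))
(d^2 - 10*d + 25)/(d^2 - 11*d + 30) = (d - 5)/(d - 6)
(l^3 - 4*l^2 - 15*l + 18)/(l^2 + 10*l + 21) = (l^2 - 7*l + 6)/(l + 7)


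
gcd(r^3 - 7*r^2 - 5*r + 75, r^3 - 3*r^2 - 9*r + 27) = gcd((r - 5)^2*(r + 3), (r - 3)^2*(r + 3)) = r + 3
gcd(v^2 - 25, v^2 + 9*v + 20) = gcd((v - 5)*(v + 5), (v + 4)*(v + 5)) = v + 5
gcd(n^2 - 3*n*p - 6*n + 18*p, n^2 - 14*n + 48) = n - 6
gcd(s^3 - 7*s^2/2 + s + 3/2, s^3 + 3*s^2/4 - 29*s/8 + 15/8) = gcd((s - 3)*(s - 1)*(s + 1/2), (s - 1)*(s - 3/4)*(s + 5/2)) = s - 1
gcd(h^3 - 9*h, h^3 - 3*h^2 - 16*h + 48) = h - 3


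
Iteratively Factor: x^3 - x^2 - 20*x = (x + 4)*(x^2 - 5*x) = (x - 5)*(x + 4)*(x)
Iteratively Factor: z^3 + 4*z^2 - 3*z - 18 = (z + 3)*(z^2 + z - 6) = (z - 2)*(z + 3)*(z + 3)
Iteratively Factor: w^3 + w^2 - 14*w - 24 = (w + 2)*(w^2 - w - 12) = (w - 4)*(w + 2)*(w + 3)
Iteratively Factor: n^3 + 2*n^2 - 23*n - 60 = (n + 3)*(n^2 - n - 20) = (n - 5)*(n + 3)*(n + 4)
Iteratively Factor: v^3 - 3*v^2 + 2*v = (v - 1)*(v^2 - 2*v) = v*(v - 1)*(v - 2)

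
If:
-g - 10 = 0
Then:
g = -10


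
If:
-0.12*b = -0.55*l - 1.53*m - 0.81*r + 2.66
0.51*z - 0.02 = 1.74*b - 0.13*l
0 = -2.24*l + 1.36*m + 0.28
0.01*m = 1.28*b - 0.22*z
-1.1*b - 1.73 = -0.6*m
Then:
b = -0.12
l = 1.74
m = 2.67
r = -2.96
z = -0.81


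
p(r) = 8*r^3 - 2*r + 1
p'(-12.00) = 3454.00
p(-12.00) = -13799.00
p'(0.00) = -2.00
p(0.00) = 1.00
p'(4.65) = 516.94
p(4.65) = 796.06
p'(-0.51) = 4.24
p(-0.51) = 0.96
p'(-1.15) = 29.74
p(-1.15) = -8.87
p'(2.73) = 176.87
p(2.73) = 158.31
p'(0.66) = 8.45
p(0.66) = 1.98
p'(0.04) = -1.96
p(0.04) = 0.92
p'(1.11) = 27.57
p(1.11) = 9.72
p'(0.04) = -1.96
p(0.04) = 0.92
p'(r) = 24*r^2 - 2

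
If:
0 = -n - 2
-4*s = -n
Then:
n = -2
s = -1/2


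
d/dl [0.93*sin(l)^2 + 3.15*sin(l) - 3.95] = (1.86*sin(l) + 3.15)*cos(l)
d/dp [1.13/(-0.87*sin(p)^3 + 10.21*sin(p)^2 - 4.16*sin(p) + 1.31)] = (2.9493*sin(p)^2 - 23.0746*sin(p) + 4.7008)*cos(p)/(0.87*sin(p)^3 - 10.21*sin(p)^2 + 4.16*sin(p) - 1.31)^2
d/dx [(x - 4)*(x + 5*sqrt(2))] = 2*x - 4 + 5*sqrt(2)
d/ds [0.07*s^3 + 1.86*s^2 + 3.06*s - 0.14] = 0.21*s^2 + 3.72*s + 3.06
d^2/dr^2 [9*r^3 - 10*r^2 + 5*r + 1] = 54*r - 20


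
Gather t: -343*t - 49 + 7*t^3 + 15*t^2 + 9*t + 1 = 7*t^3 + 15*t^2 - 334*t - 48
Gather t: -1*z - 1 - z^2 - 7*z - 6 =-z^2 - 8*z - 7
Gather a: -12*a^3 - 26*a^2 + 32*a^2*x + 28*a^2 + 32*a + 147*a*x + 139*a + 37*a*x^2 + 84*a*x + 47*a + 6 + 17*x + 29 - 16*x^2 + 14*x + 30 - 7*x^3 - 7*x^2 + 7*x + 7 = -12*a^3 + a^2*(32*x + 2) + a*(37*x^2 + 231*x + 218) - 7*x^3 - 23*x^2 + 38*x + 72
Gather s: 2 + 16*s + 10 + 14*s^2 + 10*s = 14*s^2 + 26*s + 12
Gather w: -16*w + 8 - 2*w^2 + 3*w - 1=-2*w^2 - 13*w + 7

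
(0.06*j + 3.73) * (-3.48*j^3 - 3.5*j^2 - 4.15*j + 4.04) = -0.2088*j^4 - 13.1904*j^3 - 13.304*j^2 - 15.2371*j + 15.0692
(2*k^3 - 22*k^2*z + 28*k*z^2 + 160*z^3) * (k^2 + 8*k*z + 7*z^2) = 2*k^5 - 6*k^4*z - 134*k^3*z^2 + 230*k^2*z^3 + 1476*k*z^4 + 1120*z^5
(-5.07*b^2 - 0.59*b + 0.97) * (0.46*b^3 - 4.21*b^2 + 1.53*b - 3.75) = -2.3322*b^5 + 21.0733*b^4 - 4.827*b^3 + 14.0261*b^2 + 3.6966*b - 3.6375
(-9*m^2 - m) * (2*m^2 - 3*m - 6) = -18*m^4 + 25*m^3 + 57*m^2 + 6*m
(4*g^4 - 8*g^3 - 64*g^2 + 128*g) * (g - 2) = 4*g^5 - 16*g^4 - 48*g^3 + 256*g^2 - 256*g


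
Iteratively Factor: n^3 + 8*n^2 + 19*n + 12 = (n + 1)*(n^2 + 7*n + 12) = (n + 1)*(n + 3)*(n + 4)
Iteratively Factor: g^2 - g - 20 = (g + 4)*(g - 5)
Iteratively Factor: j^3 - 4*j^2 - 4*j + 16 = (j - 4)*(j^2 - 4) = (j - 4)*(j + 2)*(j - 2)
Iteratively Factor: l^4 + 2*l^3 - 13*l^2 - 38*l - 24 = (l + 2)*(l^3 - 13*l - 12) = (l - 4)*(l + 2)*(l^2 + 4*l + 3) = (l - 4)*(l + 1)*(l + 2)*(l + 3)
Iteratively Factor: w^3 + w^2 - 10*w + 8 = (w + 4)*(w^2 - 3*w + 2) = (w - 2)*(w + 4)*(w - 1)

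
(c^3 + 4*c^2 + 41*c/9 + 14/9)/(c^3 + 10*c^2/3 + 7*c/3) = (c + 2/3)/c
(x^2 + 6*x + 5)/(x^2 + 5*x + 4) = (x + 5)/(x + 4)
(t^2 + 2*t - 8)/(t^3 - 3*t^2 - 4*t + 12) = (t + 4)/(t^2 - t - 6)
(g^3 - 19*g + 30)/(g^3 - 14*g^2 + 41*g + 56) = (g^3 - 19*g + 30)/(g^3 - 14*g^2 + 41*g + 56)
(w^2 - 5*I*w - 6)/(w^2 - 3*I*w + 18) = (w^2 - 5*I*w - 6)/(w^2 - 3*I*w + 18)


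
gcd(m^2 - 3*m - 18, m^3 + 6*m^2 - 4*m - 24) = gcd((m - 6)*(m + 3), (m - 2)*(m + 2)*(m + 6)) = 1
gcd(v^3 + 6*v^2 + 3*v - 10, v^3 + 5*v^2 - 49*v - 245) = v + 5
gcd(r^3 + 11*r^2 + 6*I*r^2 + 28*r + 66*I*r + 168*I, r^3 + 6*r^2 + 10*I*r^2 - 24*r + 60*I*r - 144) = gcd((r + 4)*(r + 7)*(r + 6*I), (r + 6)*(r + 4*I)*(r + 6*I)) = r + 6*I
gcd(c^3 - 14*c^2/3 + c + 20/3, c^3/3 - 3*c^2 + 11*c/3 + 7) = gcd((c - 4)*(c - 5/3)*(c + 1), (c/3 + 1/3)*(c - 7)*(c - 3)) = c + 1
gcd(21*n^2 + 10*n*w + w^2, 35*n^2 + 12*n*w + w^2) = 7*n + w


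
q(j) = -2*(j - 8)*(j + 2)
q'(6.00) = -12.00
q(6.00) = 32.00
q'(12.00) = -36.00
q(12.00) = -112.00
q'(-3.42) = 25.68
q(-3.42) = -32.43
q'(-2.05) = 20.20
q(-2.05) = -1.00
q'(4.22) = -4.88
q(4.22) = 47.02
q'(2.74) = 1.04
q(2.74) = 49.86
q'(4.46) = -5.84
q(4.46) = 45.74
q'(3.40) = -1.60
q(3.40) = 49.68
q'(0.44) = 10.24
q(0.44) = 36.89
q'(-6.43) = 37.72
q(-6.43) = -127.85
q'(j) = 12 - 4*j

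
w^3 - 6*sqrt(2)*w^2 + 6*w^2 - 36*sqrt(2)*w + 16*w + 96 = (w + 6)*(w - 4*sqrt(2))*(w - 2*sqrt(2))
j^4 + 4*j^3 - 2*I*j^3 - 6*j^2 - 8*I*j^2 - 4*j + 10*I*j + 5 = (j - 1)*(j + 5)*(j - I)^2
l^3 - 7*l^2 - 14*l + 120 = (l - 6)*(l - 5)*(l + 4)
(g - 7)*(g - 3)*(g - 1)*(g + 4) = g^4 - 7*g^3 - 13*g^2 + 103*g - 84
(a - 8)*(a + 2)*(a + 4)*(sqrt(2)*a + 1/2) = sqrt(2)*a^4 - 2*sqrt(2)*a^3 + a^3/2 - 40*sqrt(2)*a^2 - a^2 - 64*sqrt(2)*a - 20*a - 32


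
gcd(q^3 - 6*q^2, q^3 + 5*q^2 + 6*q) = q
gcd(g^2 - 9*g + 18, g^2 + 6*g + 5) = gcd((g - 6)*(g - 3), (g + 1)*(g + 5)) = 1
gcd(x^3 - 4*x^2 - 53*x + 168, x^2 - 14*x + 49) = 1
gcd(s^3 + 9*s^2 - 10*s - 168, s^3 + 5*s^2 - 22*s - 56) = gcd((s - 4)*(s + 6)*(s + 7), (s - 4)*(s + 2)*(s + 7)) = s^2 + 3*s - 28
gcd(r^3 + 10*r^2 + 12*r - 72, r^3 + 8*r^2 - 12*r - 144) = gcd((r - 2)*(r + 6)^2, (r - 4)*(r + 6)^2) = r^2 + 12*r + 36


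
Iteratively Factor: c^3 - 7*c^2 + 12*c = (c - 3)*(c^2 - 4*c) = c*(c - 3)*(c - 4)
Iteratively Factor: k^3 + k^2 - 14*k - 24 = (k + 3)*(k^2 - 2*k - 8) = (k + 2)*(k + 3)*(k - 4)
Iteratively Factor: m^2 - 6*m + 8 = (m - 4)*(m - 2)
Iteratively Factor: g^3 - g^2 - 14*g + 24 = (g - 3)*(g^2 + 2*g - 8) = (g - 3)*(g - 2)*(g + 4)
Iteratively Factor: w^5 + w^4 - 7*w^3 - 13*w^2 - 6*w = (w + 2)*(w^4 - w^3 - 5*w^2 - 3*w) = (w + 1)*(w + 2)*(w^3 - 2*w^2 - 3*w) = (w - 3)*(w + 1)*(w + 2)*(w^2 + w) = (w - 3)*(w + 1)^2*(w + 2)*(w)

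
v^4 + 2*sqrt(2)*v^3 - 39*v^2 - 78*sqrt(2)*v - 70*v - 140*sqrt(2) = (v - 7)*(v + 2)*(v + 5)*(v + 2*sqrt(2))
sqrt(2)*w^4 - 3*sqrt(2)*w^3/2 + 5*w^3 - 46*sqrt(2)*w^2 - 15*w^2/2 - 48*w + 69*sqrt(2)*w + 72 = (w - 3/2)*(w - 4*sqrt(2))*(w + 6*sqrt(2))*(sqrt(2)*w + 1)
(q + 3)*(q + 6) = q^2 + 9*q + 18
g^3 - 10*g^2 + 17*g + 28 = (g - 7)*(g - 4)*(g + 1)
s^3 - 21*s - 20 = (s - 5)*(s + 1)*(s + 4)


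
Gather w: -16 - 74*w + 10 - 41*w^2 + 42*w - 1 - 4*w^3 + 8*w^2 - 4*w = -4*w^3 - 33*w^2 - 36*w - 7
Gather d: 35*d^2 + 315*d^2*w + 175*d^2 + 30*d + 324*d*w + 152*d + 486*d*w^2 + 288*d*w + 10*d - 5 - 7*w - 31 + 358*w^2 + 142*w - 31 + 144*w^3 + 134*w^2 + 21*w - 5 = d^2*(315*w + 210) + d*(486*w^2 + 612*w + 192) + 144*w^3 + 492*w^2 + 156*w - 72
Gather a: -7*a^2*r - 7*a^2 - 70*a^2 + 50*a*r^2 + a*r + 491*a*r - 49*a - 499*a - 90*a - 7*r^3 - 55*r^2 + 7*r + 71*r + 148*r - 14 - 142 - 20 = a^2*(-7*r - 77) + a*(50*r^2 + 492*r - 638) - 7*r^3 - 55*r^2 + 226*r - 176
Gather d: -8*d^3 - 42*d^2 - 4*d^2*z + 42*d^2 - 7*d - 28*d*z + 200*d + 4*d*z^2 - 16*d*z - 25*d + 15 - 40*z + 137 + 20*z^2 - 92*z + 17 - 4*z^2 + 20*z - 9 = -8*d^3 - 4*d^2*z + d*(4*z^2 - 44*z + 168) + 16*z^2 - 112*z + 160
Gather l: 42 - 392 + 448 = 98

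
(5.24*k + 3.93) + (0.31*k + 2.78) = 5.55*k + 6.71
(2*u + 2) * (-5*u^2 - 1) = -10*u^3 - 10*u^2 - 2*u - 2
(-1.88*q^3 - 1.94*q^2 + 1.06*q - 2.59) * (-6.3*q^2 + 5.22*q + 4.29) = 11.844*q^5 + 2.4084*q^4 - 24.87*q^3 + 13.5276*q^2 - 8.9724*q - 11.1111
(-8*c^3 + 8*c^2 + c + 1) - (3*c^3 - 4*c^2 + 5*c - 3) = -11*c^3 + 12*c^2 - 4*c + 4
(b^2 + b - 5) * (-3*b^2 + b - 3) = -3*b^4 - 2*b^3 + 13*b^2 - 8*b + 15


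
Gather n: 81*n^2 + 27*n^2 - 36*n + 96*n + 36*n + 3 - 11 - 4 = 108*n^2 + 96*n - 12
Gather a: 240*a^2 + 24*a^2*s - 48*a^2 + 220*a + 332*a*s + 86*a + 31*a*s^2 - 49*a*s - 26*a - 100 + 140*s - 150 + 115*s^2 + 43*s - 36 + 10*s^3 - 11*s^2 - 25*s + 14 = a^2*(24*s + 192) + a*(31*s^2 + 283*s + 280) + 10*s^3 + 104*s^2 + 158*s - 272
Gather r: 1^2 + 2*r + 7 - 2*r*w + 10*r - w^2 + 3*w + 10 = r*(12 - 2*w) - w^2 + 3*w + 18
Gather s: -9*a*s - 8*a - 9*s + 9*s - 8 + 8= -9*a*s - 8*a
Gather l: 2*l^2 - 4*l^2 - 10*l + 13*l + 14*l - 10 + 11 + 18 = -2*l^2 + 17*l + 19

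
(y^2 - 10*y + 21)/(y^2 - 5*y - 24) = (-y^2 + 10*y - 21)/(-y^2 + 5*y + 24)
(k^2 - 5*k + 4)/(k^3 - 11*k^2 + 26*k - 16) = (k - 4)/(k^2 - 10*k + 16)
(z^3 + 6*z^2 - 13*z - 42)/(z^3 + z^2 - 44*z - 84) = (z^2 + 4*z - 21)/(z^2 - z - 42)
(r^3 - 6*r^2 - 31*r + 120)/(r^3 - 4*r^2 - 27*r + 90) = (r - 8)/(r - 6)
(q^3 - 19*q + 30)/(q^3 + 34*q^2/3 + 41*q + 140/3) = 3*(q^2 - 5*q + 6)/(3*q^2 + 19*q + 28)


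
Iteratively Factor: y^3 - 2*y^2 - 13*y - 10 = (y + 2)*(y^2 - 4*y - 5) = (y - 5)*(y + 2)*(y + 1)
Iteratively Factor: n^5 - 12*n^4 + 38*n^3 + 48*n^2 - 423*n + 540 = (n + 3)*(n^4 - 15*n^3 + 83*n^2 - 201*n + 180) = (n - 3)*(n + 3)*(n^3 - 12*n^2 + 47*n - 60) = (n - 5)*(n - 3)*(n + 3)*(n^2 - 7*n + 12) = (n - 5)*(n - 4)*(n - 3)*(n + 3)*(n - 3)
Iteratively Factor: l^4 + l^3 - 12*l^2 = (l)*(l^3 + l^2 - 12*l) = l^2*(l^2 + l - 12) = l^2*(l + 4)*(l - 3)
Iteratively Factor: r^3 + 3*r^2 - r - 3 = (r - 1)*(r^2 + 4*r + 3) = (r - 1)*(r + 1)*(r + 3)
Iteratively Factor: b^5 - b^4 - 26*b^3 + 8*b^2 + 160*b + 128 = (b - 4)*(b^4 + 3*b^3 - 14*b^2 - 48*b - 32) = (b - 4)*(b + 4)*(b^3 - b^2 - 10*b - 8) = (b - 4)*(b + 1)*(b + 4)*(b^2 - 2*b - 8) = (b - 4)*(b + 1)*(b + 2)*(b + 4)*(b - 4)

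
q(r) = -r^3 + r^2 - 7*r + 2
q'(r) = -3*r^2 + 2*r - 7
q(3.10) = -39.88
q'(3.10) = -29.63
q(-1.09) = 12.11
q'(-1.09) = -12.74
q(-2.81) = 51.75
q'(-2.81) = -36.31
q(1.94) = -15.12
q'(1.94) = -14.41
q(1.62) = -10.97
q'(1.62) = -11.63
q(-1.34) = 15.58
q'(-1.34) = -15.07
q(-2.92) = 55.86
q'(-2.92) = -38.42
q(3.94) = -71.22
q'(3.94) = -45.69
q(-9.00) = 875.00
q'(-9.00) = -268.00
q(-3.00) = 59.00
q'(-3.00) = -40.00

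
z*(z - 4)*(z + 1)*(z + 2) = z^4 - z^3 - 10*z^2 - 8*z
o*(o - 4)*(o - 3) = o^3 - 7*o^2 + 12*o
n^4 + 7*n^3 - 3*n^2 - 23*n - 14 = (n - 2)*(n + 1)^2*(n + 7)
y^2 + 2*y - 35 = (y - 5)*(y + 7)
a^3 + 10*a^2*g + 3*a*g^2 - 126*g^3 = (a - 3*g)*(a + 6*g)*(a + 7*g)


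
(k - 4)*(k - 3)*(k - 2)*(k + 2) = k^4 - 7*k^3 + 8*k^2 + 28*k - 48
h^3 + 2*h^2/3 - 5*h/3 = h*(h - 1)*(h + 5/3)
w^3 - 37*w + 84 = (w - 4)*(w - 3)*(w + 7)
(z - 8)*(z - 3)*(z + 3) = z^3 - 8*z^2 - 9*z + 72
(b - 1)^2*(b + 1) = b^3 - b^2 - b + 1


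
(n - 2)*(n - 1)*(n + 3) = n^3 - 7*n + 6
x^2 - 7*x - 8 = (x - 8)*(x + 1)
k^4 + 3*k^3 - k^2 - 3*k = k*(k - 1)*(k + 1)*(k + 3)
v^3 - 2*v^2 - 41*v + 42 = (v - 7)*(v - 1)*(v + 6)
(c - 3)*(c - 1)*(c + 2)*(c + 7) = c^4 + 5*c^3 - 19*c^2 - 29*c + 42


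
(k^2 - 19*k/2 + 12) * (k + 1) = k^3 - 17*k^2/2 + 5*k/2 + 12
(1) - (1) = 0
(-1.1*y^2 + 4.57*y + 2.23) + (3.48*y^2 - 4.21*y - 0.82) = 2.38*y^2 + 0.36*y + 1.41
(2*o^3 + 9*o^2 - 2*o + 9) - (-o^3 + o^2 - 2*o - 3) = 3*o^3 + 8*o^2 + 12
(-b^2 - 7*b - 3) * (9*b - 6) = -9*b^3 - 57*b^2 + 15*b + 18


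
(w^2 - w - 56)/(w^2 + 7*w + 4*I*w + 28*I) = (w - 8)/(w + 4*I)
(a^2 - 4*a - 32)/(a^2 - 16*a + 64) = (a + 4)/(a - 8)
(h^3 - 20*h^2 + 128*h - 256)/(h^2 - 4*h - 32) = (h^2 - 12*h + 32)/(h + 4)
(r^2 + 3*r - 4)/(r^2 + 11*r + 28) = (r - 1)/(r + 7)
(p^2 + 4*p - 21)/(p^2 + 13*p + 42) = (p - 3)/(p + 6)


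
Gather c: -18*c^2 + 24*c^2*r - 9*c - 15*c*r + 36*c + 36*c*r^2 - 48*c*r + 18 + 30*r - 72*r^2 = c^2*(24*r - 18) + c*(36*r^2 - 63*r + 27) - 72*r^2 + 30*r + 18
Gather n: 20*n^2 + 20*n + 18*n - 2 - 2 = 20*n^2 + 38*n - 4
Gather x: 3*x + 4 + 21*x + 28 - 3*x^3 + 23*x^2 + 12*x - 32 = -3*x^3 + 23*x^2 + 36*x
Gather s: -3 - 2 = -5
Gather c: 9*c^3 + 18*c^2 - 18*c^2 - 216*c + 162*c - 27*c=9*c^3 - 81*c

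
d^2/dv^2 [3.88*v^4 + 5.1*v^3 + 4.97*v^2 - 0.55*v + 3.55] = 46.56*v^2 + 30.6*v + 9.94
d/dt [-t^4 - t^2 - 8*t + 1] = -4*t^3 - 2*t - 8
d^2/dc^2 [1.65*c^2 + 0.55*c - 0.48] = 3.30000000000000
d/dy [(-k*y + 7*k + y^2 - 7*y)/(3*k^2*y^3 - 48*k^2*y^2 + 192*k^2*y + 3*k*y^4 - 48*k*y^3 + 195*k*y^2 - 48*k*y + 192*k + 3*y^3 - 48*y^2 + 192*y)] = ((-k + 2*y - 7)*(k^2*y^3 - 16*k^2*y^2 + 64*k^2*y + k*y^4 - 16*k*y^3 + 65*k*y^2 - 16*k*y + 64*k + y^3 - 16*y^2 + 64*y) + (k*y - 7*k - y^2 + 7*y)*(3*k^2*y^2 - 32*k^2*y + 64*k^2 + 4*k*y^3 - 48*k*y^2 + 130*k*y - 16*k + 3*y^2 - 32*y + 64))/(3*(k^2*y^3 - 16*k^2*y^2 + 64*k^2*y + k*y^4 - 16*k*y^3 + 65*k*y^2 - 16*k*y + 64*k + y^3 - 16*y^2 + 64*y)^2)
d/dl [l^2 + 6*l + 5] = 2*l + 6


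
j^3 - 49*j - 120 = (j - 8)*(j + 3)*(j + 5)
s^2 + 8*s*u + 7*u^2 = (s + u)*(s + 7*u)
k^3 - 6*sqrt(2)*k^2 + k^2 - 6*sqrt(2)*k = k*(k + 1)*(k - 6*sqrt(2))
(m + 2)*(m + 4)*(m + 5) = m^3 + 11*m^2 + 38*m + 40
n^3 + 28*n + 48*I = (n - 6*I)*(n + 2*I)*(n + 4*I)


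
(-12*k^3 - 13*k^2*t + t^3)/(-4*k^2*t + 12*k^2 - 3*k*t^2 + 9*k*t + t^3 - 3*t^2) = (3*k + t)/(t - 3)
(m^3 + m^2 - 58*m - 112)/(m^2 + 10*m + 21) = (m^2 - 6*m - 16)/(m + 3)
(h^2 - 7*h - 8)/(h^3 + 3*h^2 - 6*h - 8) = (h - 8)/(h^2 + 2*h - 8)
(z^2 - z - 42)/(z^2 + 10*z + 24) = (z - 7)/(z + 4)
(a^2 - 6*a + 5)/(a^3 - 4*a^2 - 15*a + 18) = (a - 5)/(a^2 - 3*a - 18)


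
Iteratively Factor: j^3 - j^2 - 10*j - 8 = (j + 1)*(j^2 - 2*j - 8) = (j - 4)*(j + 1)*(j + 2)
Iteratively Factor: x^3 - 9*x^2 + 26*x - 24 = (x - 2)*(x^2 - 7*x + 12) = (x - 4)*(x - 2)*(x - 3)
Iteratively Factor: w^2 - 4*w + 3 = (w - 3)*(w - 1)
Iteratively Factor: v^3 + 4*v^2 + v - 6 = (v + 2)*(v^2 + 2*v - 3) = (v + 2)*(v + 3)*(v - 1)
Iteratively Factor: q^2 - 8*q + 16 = (q - 4)*(q - 4)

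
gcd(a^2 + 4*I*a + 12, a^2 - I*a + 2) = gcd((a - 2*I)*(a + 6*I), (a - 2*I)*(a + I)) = a - 2*I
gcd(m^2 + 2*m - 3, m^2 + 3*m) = m + 3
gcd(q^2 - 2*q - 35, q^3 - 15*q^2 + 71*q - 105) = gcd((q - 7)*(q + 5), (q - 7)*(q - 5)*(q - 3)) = q - 7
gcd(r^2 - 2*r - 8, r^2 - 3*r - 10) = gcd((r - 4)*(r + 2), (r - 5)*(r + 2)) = r + 2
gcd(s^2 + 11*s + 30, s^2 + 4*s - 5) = s + 5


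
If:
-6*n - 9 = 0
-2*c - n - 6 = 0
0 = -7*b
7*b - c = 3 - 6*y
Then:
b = 0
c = -9/4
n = -3/2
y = 1/8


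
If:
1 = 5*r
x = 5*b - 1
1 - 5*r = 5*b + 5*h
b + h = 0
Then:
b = x/5 + 1/5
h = -x/5 - 1/5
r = 1/5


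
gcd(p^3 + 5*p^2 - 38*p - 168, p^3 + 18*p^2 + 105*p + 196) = p^2 + 11*p + 28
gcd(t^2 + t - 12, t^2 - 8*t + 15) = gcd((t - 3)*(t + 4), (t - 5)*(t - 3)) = t - 3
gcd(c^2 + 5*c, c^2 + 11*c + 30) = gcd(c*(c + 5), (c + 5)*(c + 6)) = c + 5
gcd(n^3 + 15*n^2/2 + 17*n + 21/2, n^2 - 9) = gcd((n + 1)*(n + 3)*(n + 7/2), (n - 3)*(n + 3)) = n + 3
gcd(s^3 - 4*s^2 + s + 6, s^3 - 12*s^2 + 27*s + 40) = s + 1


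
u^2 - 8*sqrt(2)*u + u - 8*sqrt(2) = (u + 1)*(u - 8*sqrt(2))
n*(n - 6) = n^2 - 6*n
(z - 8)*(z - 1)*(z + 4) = z^3 - 5*z^2 - 28*z + 32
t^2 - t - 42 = (t - 7)*(t + 6)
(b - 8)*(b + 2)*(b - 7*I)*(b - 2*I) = b^4 - 6*b^3 - 9*I*b^3 - 30*b^2 + 54*I*b^2 + 84*b + 144*I*b + 224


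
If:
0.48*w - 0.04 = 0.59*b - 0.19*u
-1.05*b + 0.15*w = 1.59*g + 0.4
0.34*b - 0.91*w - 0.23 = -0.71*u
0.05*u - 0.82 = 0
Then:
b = 22.15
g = -12.92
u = 16.40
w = 20.82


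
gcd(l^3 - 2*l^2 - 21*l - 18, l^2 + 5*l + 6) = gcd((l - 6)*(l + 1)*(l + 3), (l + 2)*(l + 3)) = l + 3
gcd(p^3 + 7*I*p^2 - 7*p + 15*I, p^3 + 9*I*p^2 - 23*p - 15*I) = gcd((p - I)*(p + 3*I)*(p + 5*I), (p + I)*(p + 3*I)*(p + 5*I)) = p^2 + 8*I*p - 15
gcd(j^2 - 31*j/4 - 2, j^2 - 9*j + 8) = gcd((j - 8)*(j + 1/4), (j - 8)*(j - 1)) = j - 8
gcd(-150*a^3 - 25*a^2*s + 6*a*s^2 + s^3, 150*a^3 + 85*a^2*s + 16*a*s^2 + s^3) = 30*a^2 + 11*a*s + s^2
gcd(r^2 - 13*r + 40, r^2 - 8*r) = r - 8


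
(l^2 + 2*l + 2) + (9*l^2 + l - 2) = 10*l^2 + 3*l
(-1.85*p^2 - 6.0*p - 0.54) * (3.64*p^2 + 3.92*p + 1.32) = -6.734*p^4 - 29.092*p^3 - 27.9276*p^2 - 10.0368*p - 0.7128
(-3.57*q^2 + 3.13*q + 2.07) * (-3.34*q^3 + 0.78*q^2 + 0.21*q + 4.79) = 11.9238*q^5 - 13.2388*q^4 - 5.2221*q^3 - 14.8284*q^2 + 15.4274*q + 9.9153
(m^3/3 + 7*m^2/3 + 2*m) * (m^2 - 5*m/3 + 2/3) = m^5/3 + 16*m^4/9 - 5*m^3/3 - 16*m^2/9 + 4*m/3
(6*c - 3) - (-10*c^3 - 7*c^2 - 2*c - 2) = 10*c^3 + 7*c^2 + 8*c - 1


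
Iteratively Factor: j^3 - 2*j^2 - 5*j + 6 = (j - 1)*(j^2 - j - 6) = (j - 3)*(j - 1)*(j + 2)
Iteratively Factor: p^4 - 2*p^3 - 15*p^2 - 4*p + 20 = (p - 5)*(p^3 + 3*p^2 - 4) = (p - 5)*(p - 1)*(p^2 + 4*p + 4) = (p - 5)*(p - 1)*(p + 2)*(p + 2)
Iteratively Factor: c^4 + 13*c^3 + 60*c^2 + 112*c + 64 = (c + 4)*(c^3 + 9*c^2 + 24*c + 16) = (c + 1)*(c + 4)*(c^2 + 8*c + 16) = (c + 1)*(c + 4)^2*(c + 4)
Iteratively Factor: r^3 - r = (r)*(r^2 - 1) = r*(r + 1)*(r - 1)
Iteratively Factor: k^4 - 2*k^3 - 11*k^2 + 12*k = (k - 1)*(k^3 - k^2 - 12*k) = k*(k - 1)*(k^2 - k - 12) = k*(k - 1)*(k + 3)*(k - 4)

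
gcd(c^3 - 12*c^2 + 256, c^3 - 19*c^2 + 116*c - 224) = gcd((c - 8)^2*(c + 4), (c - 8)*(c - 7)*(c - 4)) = c - 8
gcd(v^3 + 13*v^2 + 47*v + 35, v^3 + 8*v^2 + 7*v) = v^2 + 8*v + 7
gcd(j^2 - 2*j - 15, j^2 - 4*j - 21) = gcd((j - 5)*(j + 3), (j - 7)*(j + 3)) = j + 3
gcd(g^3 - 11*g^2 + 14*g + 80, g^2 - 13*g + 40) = g^2 - 13*g + 40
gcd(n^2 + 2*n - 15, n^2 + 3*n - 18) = n - 3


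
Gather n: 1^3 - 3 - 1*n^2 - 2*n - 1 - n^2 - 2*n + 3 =-2*n^2 - 4*n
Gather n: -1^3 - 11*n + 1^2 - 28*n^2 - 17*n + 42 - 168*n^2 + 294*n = -196*n^2 + 266*n + 42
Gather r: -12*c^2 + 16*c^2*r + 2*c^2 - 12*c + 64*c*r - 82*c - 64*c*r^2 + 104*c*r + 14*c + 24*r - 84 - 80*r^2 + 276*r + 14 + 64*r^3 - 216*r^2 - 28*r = -10*c^2 - 80*c + 64*r^3 + r^2*(-64*c - 296) + r*(16*c^2 + 168*c + 272) - 70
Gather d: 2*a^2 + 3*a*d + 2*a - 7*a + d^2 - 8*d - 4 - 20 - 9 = 2*a^2 - 5*a + d^2 + d*(3*a - 8) - 33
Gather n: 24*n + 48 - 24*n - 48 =0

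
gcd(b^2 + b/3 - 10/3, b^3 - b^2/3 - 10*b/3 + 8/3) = b + 2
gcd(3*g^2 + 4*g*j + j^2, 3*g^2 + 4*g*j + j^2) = 3*g^2 + 4*g*j + j^2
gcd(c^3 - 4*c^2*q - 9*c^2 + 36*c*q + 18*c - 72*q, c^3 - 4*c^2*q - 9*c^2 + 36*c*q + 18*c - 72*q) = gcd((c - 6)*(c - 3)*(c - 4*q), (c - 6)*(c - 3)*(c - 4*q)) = -c^3 + 4*c^2*q + 9*c^2 - 36*c*q - 18*c + 72*q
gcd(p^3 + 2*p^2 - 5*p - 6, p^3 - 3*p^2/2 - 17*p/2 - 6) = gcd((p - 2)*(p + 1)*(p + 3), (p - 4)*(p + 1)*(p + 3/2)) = p + 1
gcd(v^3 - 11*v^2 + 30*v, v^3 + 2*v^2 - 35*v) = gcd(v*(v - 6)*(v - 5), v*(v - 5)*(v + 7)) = v^2 - 5*v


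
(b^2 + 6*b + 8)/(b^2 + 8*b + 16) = (b + 2)/(b + 4)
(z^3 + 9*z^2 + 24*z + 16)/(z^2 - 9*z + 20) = (z^3 + 9*z^2 + 24*z + 16)/(z^2 - 9*z + 20)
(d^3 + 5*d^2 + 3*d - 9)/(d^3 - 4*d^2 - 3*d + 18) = (d^3 + 5*d^2 + 3*d - 9)/(d^3 - 4*d^2 - 3*d + 18)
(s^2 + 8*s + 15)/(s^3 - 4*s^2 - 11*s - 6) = (s^2 + 8*s + 15)/(s^3 - 4*s^2 - 11*s - 6)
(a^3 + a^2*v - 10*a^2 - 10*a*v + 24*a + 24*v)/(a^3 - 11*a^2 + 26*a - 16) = (a^3 + a^2*v - 10*a^2 - 10*a*v + 24*a + 24*v)/(a^3 - 11*a^2 + 26*a - 16)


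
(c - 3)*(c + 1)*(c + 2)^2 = c^4 + 2*c^3 - 7*c^2 - 20*c - 12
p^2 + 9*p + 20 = (p + 4)*(p + 5)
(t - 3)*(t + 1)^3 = t^4 - 6*t^2 - 8*t - 3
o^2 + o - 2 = (o - 1)*(o + 2)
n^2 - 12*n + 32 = (n - 8)*(n - 4)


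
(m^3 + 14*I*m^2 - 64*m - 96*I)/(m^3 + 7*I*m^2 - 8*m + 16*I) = (m + 6*I)/(m - I)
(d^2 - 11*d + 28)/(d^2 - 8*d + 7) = (d - 4)/(d - 1)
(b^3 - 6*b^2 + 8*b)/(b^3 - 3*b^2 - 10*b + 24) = b/(b + 3)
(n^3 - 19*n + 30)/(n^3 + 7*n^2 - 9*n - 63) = (n^2 + 3*n - 10)/(n^2 + 10*n + 21)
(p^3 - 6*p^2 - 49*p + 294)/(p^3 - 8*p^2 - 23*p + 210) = (p + 7)/(p + 5)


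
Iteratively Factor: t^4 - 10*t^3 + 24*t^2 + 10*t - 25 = (t - 1)*(t^3 - 9*t^2 + 15*t + 25) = (t - 5)*(t - 1)*(t^2 - 4*t - 5) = (t - 5)*(t - 1)*(t + 1)*(t - 5)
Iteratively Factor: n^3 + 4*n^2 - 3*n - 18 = (n + 3)*(n^2 + n - 6) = (n - 2)*(n + 3)*(n + 3)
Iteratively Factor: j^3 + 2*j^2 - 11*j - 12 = (j + 1)*(j^2 + j - 12) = (j - 3)*(j + 1)*(j + 4)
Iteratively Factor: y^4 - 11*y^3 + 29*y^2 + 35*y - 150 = (y - 3)*(y^3 - 8*y^2 + 5*y + 50) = (y - 5)*(y - 3)*(y^2 - 3*y - 10) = (y - 5)^2*(y - 3)*(y + 2)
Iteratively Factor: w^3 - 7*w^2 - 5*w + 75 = (w + 3)*(w^2 - 10*w + 25) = (w - 5)*(w + 3)*(w - 5)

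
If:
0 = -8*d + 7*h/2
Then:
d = 7*h/16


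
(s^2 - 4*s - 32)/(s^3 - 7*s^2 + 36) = (s^2 - 4*s - 32)/(s^3 - 7*s^2 + 36)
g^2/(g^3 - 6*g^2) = 1/(g - 6)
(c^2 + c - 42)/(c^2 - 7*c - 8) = (-c^2 - c + 42)/(-c^2 + 7*c + 8)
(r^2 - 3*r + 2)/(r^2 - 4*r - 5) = (-r^2 + 3*r - 2)/(-r^2 + 4*r + 5)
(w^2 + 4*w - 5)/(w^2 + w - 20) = (w - 1)/(w - 4)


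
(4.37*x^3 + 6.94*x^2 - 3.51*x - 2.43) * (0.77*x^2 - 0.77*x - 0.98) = 3.3649*x^5 + 1.9789*x^4 - 12.3291*x^3 - 5.9696*x^2 + 5.3109*x + 2.3814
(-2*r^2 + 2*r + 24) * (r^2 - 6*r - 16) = -2*r^4 + 14*r^3 + 44*r^2 - 176*r - 384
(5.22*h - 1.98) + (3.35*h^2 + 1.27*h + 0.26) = 3.35*h^2 + 6.49*h - 1.72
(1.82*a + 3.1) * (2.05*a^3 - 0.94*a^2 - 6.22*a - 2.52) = 3.731*a^4 + 4.6442*a^3 - 14.2344*a^2 - 23.8684*a - 7.812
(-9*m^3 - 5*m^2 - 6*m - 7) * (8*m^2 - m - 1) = -72*m^5 - 31*m^4 - 34*m^3 - 45*m^2 + 13*m + 7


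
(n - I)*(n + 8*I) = n^2 + 7*I*n + 8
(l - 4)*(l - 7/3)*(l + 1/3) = l^3 - 6*l^2 + 65*l/9 + 28/9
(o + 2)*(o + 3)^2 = o^3 + 8*o^2 + 21*o + 18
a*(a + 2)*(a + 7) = a^3 + 9*a^2 + 14*a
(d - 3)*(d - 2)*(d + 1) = d^3 - 4*d^2 + d + 6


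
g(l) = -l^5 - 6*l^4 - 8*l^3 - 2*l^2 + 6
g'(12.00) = -148656.00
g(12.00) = -387354.00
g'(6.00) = -12552.00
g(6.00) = -17346.00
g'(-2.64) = 42.01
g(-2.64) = -23.95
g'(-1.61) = 10.79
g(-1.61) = 4.71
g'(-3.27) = 23.94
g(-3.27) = -47.80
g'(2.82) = -1056.56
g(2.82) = -747.09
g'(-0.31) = -0.40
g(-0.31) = 5.99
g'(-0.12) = 0.17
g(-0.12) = 5.98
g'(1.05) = -64.52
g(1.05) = -14.04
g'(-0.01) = 0.04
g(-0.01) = 6.00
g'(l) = -5*l^4 - 24*l^3 - 24*l^2 - 4*l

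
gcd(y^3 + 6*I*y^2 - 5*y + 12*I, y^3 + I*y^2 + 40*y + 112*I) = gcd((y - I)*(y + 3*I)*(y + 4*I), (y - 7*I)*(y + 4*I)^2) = y + 4*I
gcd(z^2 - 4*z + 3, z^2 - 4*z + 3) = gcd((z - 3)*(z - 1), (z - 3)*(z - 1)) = z^2 - 4*z + 3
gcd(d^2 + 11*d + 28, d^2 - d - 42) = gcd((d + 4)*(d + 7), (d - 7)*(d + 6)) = 1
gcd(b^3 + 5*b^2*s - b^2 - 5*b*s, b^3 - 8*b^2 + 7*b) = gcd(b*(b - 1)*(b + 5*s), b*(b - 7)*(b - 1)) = b^2 - b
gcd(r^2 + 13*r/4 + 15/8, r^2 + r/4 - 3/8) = r + 3/4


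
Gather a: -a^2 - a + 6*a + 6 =-a^2 + 5*a + 6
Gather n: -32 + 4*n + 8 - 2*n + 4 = 2*n - 20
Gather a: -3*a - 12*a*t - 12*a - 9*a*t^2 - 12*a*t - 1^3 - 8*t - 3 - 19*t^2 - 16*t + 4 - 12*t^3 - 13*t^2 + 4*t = a*(-9*t^2 - 24*t - 15) - 12*t^3 - 32*t^2 - 20*t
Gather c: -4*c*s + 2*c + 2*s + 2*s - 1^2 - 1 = c*(2 - 4*s) + 4*s - 2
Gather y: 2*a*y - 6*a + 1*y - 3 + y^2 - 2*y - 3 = -6*a + y^2 + y*(2*a - 1) - 6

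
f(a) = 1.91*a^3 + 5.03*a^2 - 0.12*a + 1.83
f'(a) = 5.73*a^2 + 10.06*a - 0.12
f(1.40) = 16.76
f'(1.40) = 25.19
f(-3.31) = -11.93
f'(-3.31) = 29.36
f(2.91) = 91.14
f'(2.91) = 77.68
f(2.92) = 91.92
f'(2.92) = 78.11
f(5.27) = 420.45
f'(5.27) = 212.03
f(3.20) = 115.54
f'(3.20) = 90.75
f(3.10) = 106.70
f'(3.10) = 86.13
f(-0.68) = 3.64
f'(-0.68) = -4.31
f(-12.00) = -2572.89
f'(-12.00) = 704.28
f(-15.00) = -5310.87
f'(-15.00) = 1138.23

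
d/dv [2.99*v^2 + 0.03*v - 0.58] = 5.98*v + 0.03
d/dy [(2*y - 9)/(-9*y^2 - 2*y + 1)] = 2*(9*y^2 - 81*y - 8)/(81*y^4 + 36*y^3 - 14*y^2 - 4*y + 1)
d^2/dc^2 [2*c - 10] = 0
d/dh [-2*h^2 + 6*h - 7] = 6 - 4*h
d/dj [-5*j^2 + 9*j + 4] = 9 - 10*j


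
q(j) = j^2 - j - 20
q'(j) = 2*j - 1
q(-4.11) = 1.00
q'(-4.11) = -9.22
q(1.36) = -19.51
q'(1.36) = 1.72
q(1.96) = -18.12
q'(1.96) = 2.92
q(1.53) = -19.19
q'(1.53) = 2.06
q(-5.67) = 17.82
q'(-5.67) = -12.34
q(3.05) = -13.75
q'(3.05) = 5.10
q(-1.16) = -17.49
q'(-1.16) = -3.32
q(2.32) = -16.94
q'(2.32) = 3.64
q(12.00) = 112.00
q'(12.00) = 23.00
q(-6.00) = 22.00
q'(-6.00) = -13.00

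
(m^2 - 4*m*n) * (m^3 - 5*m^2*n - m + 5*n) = m^5 - 9*m^4*n + 20*m^3*n^2 - m^3 + 9*m^2*n - 20*m*n^2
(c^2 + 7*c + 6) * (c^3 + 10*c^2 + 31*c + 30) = c^5 + 17*c^4 + 107*c^3 + 307*c^2 + 396*c + 180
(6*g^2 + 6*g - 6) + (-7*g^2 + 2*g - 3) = -g^2 + 8*g - 9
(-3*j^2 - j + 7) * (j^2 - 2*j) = -3*j^4 + 5*j^3 + 9*j^2 - 14*j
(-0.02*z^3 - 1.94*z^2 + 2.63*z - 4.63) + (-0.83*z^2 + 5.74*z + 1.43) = -0.02*z^3 - 2.77*z^2 + 8.37*z - 3.2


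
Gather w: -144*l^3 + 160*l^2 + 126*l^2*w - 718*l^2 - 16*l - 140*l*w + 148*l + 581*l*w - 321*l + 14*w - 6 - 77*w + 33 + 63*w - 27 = -144*l^3 - 558*l^2 - 189*l + w*(126*l^2 + 441*l)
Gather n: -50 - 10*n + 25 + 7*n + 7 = -3*n - 18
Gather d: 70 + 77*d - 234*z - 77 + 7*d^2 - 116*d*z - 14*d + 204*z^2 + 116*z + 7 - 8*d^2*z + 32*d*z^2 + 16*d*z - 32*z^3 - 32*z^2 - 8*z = d^2*(7 - 8*z) + d*(32*z^2 - 100*z + 63) - 32*z^3 + 172*z^2 - 126*z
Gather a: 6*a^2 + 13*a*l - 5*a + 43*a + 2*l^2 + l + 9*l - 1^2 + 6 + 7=6*a^2 + a*(13*l + 38) + 2*l^2 + 10*l + 12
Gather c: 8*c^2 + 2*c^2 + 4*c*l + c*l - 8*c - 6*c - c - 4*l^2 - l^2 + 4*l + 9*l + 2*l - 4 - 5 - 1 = 10*c^2 + c*(5*l - 15) - 5*l^2 + 15*l - 10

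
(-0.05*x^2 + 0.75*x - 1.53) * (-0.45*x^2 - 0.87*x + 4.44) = 0.0225*x^4 - 0.294*x^3 - 0.186*x^2 + 4.6611*x - 6.7932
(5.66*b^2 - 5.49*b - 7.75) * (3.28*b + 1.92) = 18.5648*b^3 - 7.14*b^2 - 35.9608*b - 14.88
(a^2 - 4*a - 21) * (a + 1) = a^3 - 3*a^2 - 25*a - 21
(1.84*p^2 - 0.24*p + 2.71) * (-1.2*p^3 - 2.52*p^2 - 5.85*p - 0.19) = -2.208*p^5 - 4.3488*p^4 - 13.4112*p^3 - 5.7748*p^2 - 15.8079*p - 0.5149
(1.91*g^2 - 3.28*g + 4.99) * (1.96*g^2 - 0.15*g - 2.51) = 3.7436*g^4 - 6.7153*g^3 + 5.4783*g^2 + 7.4843*g - 12.5249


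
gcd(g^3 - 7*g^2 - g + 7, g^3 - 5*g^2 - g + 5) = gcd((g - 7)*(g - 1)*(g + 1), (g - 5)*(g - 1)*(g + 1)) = g^2 - 1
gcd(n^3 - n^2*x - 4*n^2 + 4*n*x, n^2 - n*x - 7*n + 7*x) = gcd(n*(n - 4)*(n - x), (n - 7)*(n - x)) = -n + x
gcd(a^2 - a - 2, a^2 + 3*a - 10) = a - 2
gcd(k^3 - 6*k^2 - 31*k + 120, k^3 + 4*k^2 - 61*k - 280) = k^2 - 3*k - 40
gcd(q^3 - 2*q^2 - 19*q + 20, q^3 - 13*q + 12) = q^2 + 3*q - 4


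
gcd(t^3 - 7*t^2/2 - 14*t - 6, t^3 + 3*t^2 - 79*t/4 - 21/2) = t + 1/2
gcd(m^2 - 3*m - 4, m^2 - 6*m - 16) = 1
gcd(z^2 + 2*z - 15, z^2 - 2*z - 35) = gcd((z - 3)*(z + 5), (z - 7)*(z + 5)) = z + 5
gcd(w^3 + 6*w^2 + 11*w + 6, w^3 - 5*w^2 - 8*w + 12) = w + 2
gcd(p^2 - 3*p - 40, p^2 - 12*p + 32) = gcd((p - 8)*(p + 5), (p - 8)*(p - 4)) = p - 8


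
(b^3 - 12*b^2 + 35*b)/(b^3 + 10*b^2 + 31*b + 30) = b*(b^2 - 12*b + 35)/(b^3 + 10*b^2 + 31*b + 30)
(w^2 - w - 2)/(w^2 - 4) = (w + 1)/(w + 2)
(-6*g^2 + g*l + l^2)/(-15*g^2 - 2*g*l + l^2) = (2*g - l)/(5*g - l)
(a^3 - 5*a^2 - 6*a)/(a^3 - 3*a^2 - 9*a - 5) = a*(a - 6)/(a^2 - 4*a - 5)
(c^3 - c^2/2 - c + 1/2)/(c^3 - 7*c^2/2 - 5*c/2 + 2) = (c - 1)/(c - 4)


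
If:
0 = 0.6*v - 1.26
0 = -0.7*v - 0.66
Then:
No Solution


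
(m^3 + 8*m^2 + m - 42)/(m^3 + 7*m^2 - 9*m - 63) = (m - 2)/(m - 3)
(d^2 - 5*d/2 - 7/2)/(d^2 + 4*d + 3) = (d - 7/2)/(d + 3)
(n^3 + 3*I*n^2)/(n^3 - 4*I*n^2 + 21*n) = n/(n - 7*I)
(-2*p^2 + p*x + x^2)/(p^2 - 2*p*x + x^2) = (2*p + x)/(-p + x)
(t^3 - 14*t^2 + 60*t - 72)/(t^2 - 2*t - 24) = (t^2 - 8*t + 12)/(t + 4)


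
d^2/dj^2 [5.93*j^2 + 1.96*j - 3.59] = 11.8600000000000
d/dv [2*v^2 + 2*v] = 4*v + 2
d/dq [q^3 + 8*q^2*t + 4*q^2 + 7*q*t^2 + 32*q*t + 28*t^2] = 3*q^2 + 16*q*t + 8*q + 7*t^2 + 32*t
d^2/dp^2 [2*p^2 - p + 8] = 4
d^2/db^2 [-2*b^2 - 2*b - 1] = -4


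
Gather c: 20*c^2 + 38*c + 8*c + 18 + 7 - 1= 20*c^2 + 46*c + 24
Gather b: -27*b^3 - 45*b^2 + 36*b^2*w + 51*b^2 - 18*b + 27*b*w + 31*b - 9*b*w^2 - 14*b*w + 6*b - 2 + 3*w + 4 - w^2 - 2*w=-27*b^3 + b^2*(36*w + 6) + b*(-9*w^2 + 13*w + 19) - w^2 + w + 2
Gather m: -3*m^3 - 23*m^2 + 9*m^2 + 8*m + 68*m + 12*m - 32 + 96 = -3*m^3 - 14*m^2 + 88*m + 64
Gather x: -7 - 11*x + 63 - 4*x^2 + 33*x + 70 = -4*x^2 + 22*x + 126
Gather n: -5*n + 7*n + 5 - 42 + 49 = 2*n + 12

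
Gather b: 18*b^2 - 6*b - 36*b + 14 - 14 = 18*b^2 - 42*b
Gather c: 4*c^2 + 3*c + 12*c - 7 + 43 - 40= 4*c^2 + 15*c - 4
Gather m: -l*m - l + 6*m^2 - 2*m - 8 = -l + 6*m^2 + m*(-l - 2) - 8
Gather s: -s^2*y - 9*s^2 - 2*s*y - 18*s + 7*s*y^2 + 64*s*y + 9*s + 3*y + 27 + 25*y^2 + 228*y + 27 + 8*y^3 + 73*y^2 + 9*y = s^2*(-y - 9) + s*(7*y^2 + 62*y - 9) + 8*y^3 + 98*y^2 + 240*y + 54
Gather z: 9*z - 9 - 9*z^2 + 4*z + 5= -9*z^2 + 13*z - 4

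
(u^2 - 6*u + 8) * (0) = 0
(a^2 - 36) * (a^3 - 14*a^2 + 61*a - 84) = a^5 - 14*a^4 + 25*a^3 + 420*a^2 - 2196*a + 3024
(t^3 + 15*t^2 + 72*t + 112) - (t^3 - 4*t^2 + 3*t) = 19*t^2 + 69*t + 112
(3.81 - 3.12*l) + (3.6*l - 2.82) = 0.48*l + 0.99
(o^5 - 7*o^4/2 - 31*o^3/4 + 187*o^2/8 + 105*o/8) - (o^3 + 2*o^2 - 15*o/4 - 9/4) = o^5 - 7*o^4/2 - 35*o^3/4 + 171*o^2/8 + 135*o/8 + 9/4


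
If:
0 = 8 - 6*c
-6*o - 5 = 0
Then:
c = 4/3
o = -5/6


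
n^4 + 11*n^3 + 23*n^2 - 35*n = n*(n - 1)*(n + 5)*(n + 7)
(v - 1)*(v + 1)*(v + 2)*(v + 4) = v^4 + 6*v^3 + 7*v^2 - 6*v - 8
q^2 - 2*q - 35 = (q - 7)*(q + 5)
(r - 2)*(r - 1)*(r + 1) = r^3 - 2*r^2 - r + 2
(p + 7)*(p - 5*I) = p^2 + 7*p - 5*I*p - 35*I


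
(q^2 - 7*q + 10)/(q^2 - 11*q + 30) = (q - 2)/(q - 6)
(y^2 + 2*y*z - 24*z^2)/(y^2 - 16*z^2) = (y + 6*z)/(y + 4*z)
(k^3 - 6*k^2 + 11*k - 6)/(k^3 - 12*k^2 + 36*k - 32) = (k^2 - 4*k + 3)/(k^2 - 10*k + 16)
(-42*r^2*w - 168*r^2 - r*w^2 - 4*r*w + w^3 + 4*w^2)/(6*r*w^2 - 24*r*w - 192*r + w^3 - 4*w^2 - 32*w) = (-7*r + w)/(w - 8)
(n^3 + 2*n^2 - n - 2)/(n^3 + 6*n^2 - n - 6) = (n + 2)/(n + 6)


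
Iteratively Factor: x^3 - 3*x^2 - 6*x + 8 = (x + 2)*(x^2 - 5*x + 4) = (x - 4)*(x + 2)*(x - 1)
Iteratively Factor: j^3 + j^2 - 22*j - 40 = (j - 5)*(j^2 + 6*j + 8) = (j - 5)*(j + 4)*(j + 2)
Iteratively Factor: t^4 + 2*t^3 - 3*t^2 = (t)*(t^3 + 2*t^2 - 3*t) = t^2*(t^2 + 2*t - 3) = t^2*(t - 1)*(t + 3)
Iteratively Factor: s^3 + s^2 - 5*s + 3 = (s + 3)*(s^2 - 2*s + 1) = (s - 1)*(s + 3)*(s - 1)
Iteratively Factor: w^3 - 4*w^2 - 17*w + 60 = (w + 4)*(w^2 - 8*w + 15) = (w - 3)*(w + 4)*(w - 5)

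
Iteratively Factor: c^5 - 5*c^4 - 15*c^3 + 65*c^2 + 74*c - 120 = (c - 1)*(c^4 - 4*c^3 - 19*c^2 + 46*c + 120) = (c - 1)*(c + 3)*(c^3 - 7*c^2 + 2*c + 40) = (c - 4)*(c - 1)*(c + 3)*(c^2 - 3*c - 10) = (c - 5)*(c - 4)*(c - 1)*(c + 3)*(c + 2)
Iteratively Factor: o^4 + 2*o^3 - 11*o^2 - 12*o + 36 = (o - 2)*(o^3 + 4*o^2 - 3*o - 18) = (o - 2)*(o + 3)*(o^2 + o - 6) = (o - 2)^2*(o + 3)*(o + 3)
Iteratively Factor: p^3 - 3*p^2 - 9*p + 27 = (p + 3)*(p^2 - 6*p + 9) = (p - 3)*(p + 3)*(p - 3)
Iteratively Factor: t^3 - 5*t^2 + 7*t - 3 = (t - 1)*(t^2 - 4*t + 3) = (t - 3)*(t - 1)*(t - 1)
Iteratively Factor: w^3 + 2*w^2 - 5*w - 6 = (w - 2)*(w^2 + 4*w + 3) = (w - 2)*(w + 1)*(w + 3)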